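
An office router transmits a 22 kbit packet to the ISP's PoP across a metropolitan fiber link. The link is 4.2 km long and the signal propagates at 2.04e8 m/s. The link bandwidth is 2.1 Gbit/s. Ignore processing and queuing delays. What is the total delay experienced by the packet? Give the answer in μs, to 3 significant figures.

31.1 μs

L = 22000 bits.
Transmission delay = L/R = 22000 / 2100000000 = 10.4762 μs.
Propagation delay = d/s = 4200 m / 204000000 m/s = 20.5882 μs.
Total = 31.1 μs.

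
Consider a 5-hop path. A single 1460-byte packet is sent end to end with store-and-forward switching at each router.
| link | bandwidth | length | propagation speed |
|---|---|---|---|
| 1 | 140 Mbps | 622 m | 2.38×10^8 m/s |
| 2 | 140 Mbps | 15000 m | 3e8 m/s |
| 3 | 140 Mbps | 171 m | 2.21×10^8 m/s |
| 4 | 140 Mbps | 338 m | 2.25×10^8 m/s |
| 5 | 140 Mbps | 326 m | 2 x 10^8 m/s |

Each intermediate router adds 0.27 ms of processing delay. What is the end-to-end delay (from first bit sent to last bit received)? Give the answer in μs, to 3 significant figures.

L = 1460 × 8 = 11680 bits.
Transmission delay per hop = L/R = 11680/140000000 = 83.4286 μs; 5 hops → 417.143 μs.
Propagation delays (d/s per hop): 2.61345, 50, 0.773756, 1.50222, 1.63 μs; sum = 56.5194 μs.
Processing at 4 router(s): 4 × 0.27 ms = 1080 μs.
End-to-end = 1550 μs.

1550 μs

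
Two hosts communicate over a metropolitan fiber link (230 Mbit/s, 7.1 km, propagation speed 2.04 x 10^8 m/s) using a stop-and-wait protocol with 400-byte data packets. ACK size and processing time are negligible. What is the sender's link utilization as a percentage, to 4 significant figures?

t_tx = L/R = 3200/230000000 = 1.3913e-05 s.
t_prop = 7100/204000000 = 3.48039e-05 s; RTT = 6.96078e-05 s.
Cycle = t_tx + RTT = 8.35209e-05 s.
Utilization = t_tx / cycle = 1.3913e-05/8.35209e-05 = 16.66 %.

16.66 %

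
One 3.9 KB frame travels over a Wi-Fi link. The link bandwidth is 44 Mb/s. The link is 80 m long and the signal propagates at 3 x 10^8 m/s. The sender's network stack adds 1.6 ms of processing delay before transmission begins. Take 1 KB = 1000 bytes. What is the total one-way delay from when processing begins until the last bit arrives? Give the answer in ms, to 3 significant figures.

L = 31200 bits.
Transmission delay = L/R = 31200 / 44000000 = 0.709091 ms.
Propagation delay = d/s = 80 m / 300000000 m/s = 0.000266667 ms.
Plus processing delay 1.6 ms = 1.6 ms.
Total = 2.31 ms.

2.31 ms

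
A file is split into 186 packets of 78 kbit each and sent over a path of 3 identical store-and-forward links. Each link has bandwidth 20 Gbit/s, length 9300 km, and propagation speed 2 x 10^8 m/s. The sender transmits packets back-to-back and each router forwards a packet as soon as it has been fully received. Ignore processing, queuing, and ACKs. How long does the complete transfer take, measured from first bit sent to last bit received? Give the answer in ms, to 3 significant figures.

140 ms

Per-hop transmission t_tx = L/R = 78000/20000000000 = 0.0039 ms.
Per-hop propagation t_prop = 9300000/200000000 = 46.5 ms.
Pipeline fill: first packet needs 3·t_tx to clear all hops; remaining 185 packets each add one t_tx.
Total = (3+186-1)·t_tx + 3·t_prop = 188·0.0039 + 3·46.5 = 140 ms.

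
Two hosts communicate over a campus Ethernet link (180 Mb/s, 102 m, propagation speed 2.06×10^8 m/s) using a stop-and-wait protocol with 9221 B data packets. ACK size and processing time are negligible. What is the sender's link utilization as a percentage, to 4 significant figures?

t_tx = L/R = 73768/180000000 = 0.000409822 s.
t_prop = 102/206000000 = 4.95146e-07 s; RTT = 9.90291e-07 s.
Cycle = t_tx + RTT = 0.000410813 s.
Utilization = t_tx / cycle = 0.000409822/0.000410813 = 99.76 %.

99.76 %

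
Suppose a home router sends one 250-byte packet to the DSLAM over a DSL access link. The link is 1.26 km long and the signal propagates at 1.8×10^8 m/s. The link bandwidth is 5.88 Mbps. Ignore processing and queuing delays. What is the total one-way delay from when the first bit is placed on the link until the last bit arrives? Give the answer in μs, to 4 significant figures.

L = 250 × 8 = 2000 bits.
Transmission delay = L/R = 2000 / 5880000 = 340.136 μs.
Propagation delay = d/s = 1260 m / 180000000 m/s = 7 μs.
Total = 347.1 μs.

347.1 μs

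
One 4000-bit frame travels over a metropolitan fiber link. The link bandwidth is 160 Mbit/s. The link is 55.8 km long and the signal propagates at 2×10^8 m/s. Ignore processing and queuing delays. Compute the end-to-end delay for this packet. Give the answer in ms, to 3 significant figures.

Transmission delay = L/R = 4000 / 160000000 = 0.025 ms.
Propagation delay = d/s = 55800 m / 200000000 m/s = 0.279 ms.
Total = 0.304 ms.

0.304 ms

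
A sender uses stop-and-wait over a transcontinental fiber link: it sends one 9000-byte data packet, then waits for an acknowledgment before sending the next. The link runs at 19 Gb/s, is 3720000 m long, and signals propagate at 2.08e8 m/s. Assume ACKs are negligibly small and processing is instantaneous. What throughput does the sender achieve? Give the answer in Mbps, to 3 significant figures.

t_tx = L/R = 72000/19000000000 = 3.78947e-06 s.
t_prop = 3720000/208000000 = 0.0178846 s; RTT = 0.0357692 s.
Cycle = t_tx + RTT = 0.035773 s.
Throughput = L / cycle = 72000 / 0.035773 = 2.01 Mbps.

2.01 Mbps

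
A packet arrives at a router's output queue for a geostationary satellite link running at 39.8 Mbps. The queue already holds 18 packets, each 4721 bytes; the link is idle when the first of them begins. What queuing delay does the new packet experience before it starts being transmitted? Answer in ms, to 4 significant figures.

17.08 ms

Each queued packet: L/R = 37768/39800000 = 0.948945 ms.
18 queued → 17.081 ms.
Queuing delay = 17.08 ms.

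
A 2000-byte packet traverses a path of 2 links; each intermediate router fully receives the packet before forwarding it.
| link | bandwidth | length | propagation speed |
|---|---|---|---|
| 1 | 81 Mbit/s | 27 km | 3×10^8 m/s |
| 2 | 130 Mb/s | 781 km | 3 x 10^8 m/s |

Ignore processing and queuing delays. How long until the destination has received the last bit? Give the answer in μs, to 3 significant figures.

3010 μs

L = 2000 × 8 = 16000 bits.
Transmission delays (L/R per hop): 197.531, 123.077 μs; sum = 320.608 μs.
Propagation delays (d/s per hop): 90, 2603.33 μs; sum = 2693.33 μs.
End-to-end = 3010 μs.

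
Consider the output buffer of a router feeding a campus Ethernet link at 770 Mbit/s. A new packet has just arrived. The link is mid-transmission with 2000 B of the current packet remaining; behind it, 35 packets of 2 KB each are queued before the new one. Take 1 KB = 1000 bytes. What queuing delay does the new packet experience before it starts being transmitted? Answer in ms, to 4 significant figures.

0.7481 ms

Each queued packet: L/R = 16000/770000000 = 0.0207792 ms.
35 queued → 0.727273 ms.
Plus remaining 16000 bits of current packet: 0.0207792 ms.
Queuing delay = 0.7481 ms.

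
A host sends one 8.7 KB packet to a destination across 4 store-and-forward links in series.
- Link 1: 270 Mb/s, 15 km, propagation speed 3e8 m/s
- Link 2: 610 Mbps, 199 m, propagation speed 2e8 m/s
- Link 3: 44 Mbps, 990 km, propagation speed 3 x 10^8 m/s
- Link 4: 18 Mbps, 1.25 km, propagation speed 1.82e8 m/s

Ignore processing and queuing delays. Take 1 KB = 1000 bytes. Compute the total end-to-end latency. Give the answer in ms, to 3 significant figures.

9.18 ms

L = 69600 bits.
Transmission delays (L/R per hop): 0.257778, 0.114098, 1.58182, 3.86667 ms; sum = 5.82036 ms.
Propagation delays (d/s per hop): 0.05, 0.000995, 3.3, 0.00686813 ms; sum = 3.35786 ms.
End-to-end = 9.18 ms.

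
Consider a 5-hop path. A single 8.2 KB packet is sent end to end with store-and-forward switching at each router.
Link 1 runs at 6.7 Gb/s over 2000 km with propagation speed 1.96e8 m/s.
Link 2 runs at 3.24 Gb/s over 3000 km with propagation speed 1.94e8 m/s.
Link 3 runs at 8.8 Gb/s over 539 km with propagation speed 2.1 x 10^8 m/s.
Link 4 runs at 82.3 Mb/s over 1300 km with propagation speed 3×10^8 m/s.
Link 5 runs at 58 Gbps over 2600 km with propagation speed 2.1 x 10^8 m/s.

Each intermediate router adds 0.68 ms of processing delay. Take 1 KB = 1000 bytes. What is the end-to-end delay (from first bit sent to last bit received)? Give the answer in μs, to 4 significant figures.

L = 65600 bits.
Transmission delays (L/R per hop): 9.79104, 20.2469, 7.45455, 797.084, 1.13103 μs; sum = 835.707 μs.
Propagation delays (d/s per hop): 10204.1, 15463.9, 2566.67, 4333.33, 12381 μs; sum = 44949 μs.
Processing at 4 router(s): 4 × 0.68 ms = 2720 μs.
End-to-end = 48500 μs.

48500 μs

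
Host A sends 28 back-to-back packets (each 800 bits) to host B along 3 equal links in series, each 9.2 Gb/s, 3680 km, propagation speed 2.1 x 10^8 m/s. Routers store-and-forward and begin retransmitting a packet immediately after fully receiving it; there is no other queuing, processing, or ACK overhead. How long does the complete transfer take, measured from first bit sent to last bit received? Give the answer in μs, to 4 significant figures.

Per-hop transmission t_tx = L/R = 800/9200000000 = 0.0869565 μs.
Per-hop propagation t_prop = 3680000/210000000 = 17523.8 μs.
Pipeline fill: first packet needs 3·t_tx to clear all hops; remaining 27 packets each add one t_tx.
Total = (3+28-1)·t_tx + 3·t_prop = 30·0.0869565 + 3·17523.8 = 52570 μs.

52570 μs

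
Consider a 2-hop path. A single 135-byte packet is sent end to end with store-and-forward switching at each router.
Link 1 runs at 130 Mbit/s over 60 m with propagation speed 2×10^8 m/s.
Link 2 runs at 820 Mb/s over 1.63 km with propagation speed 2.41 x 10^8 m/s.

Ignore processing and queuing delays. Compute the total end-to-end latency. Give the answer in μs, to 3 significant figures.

L = 135 × 8 = 1080 bits.
Transmission delays (L/R per hop): 8.30769, 1.31707 μs; sum = 9.62477 μs.
Propagation delays (d/s per hop): 0.3, 6.76349 μs; sum = 7.06349 μs.
End-to-end = 16.7 μs.

16.7 μs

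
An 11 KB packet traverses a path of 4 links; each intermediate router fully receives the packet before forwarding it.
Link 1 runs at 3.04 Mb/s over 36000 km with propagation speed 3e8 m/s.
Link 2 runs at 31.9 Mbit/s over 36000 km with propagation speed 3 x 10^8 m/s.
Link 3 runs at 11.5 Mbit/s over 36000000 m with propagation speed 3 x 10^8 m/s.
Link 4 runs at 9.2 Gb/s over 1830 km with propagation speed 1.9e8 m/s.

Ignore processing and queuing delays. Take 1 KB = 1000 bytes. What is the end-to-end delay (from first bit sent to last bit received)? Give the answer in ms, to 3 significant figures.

L = 88000 bits.
Transmission delays (L/R per hop): 28.9474, 2.75862, 7.65217, 0.00956522 ms; sum = 39.3677 ms.
Propagation delays (d/s per hop): 120, 120, 120, 9.63158 ms; sum = 369.632 ms.
End-to-end = 409 ms.

409 ms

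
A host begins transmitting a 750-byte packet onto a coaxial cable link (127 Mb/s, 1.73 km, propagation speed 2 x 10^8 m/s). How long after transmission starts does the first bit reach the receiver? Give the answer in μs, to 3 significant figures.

First bit experiences only propagation delay: d/s = 1730/200000000 = 8.65 μs.

8.65 μs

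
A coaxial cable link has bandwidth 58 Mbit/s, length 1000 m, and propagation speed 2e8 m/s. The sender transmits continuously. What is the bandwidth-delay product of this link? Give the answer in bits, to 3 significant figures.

Propagation delay = 1000 / 200000000 = 5e-06 s.
BDP = R × t_prop = 58000000 × 5e-06 = 290 bits.

290 bits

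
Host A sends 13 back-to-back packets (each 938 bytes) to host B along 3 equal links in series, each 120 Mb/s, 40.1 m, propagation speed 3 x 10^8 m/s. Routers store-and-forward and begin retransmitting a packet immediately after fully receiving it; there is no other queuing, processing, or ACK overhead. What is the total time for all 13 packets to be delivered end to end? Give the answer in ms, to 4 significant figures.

Per-hop transmission t_tx = L/R = 7504/120000000 = 0.0625333 ms.
Per-hop propagation t_prop = 40.1/300000000 = 0.000133667 ms.
Pipeline fill: first packet needs 3·t_tx to clear all hops; remaining 12 packets each add one t_tx.
Total = (3+13-1)·t_tx + 3·t_prop = 15·0.0625333 + 3·0.000133667 = 0.9384 ms.

0.9384 ms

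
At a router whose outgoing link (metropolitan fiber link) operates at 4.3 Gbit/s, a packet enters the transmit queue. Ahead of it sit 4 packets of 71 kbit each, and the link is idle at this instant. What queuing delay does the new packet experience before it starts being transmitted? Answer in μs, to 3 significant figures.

66.0 μs

Each queued packet: L/R = 71000/4300000000 = 16.5116 μs.
4 queued → 66.0465 μs.
Queuing delay = 66.0 μs.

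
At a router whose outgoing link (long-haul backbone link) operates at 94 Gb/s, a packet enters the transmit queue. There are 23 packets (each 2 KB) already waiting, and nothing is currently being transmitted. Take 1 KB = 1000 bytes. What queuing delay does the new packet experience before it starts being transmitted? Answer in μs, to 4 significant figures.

3.915 μs

Each queued packet: L/R = 16000/94000000000 = 0.170213 μs.
23 queued → 3.91489 μs.
Queuing delay = 3.915 μs.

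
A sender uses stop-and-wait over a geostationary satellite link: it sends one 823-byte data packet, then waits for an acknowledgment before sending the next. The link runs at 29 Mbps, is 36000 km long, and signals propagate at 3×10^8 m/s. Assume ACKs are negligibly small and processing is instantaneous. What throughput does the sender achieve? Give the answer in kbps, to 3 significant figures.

t_tx = L/R = 6584/29000000 = 0.000227034 s.
t_prop = 36000000/300000000 = 0.12 s; RTT = 0.24 s.
Cycle = t_tx + RTT = 0.240227 s.
Throughput = L / cycle = 6584 / 0.240227 = 27.4 kbps.

27.4 kbps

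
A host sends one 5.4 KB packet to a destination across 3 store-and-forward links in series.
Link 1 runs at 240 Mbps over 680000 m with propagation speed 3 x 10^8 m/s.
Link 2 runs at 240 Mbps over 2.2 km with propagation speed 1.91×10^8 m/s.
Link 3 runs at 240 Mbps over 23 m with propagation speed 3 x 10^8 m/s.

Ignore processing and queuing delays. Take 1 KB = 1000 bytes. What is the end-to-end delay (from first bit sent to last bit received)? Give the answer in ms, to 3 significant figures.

2.82 ms

L = 43200 bits.
Transmission delay per hop = L/R = 43200/240000000 = 0.18 ms; 3 hops → 0.54 ms.
Propagation delays (d/s per hop): 2.26667, 0.0115183, 7.66667e-05 ms; sum = 2.27826 ms.
End-to-end = 2.82 ms.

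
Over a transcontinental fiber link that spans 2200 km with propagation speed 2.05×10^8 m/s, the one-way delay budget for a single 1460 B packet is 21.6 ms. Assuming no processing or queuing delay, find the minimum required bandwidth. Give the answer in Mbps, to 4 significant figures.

1.075 Mbps

L = 11680 bits.
Propagation delay = 2200000 / 2.05e+08 = 10.7317 ms.
Transmission budget = 21.6 − 10.7317 = 10.8683 ms.
R ≥ L / t_tx = 11680 bits / 0.0108683 s = 1.075 Mbps.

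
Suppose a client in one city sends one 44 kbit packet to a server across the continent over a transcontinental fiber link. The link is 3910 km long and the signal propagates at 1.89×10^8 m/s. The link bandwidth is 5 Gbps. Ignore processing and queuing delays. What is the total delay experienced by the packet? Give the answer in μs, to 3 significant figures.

L = 44000 bits.
Transmission delay = L/R = 44000 / 5000000000 = 8.8 μs.
Propagation delay = d/s = 3910000 m / 189000000 m/s = 20687.8 μs.
Total = 20700 μs.

20700 μs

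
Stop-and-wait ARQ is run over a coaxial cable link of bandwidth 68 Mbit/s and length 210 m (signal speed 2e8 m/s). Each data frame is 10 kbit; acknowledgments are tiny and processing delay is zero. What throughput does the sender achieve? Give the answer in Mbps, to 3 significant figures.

t_tx = L/R = 10000/68000000 = 0.000147059 s.
t_prop = 210/200000000 = 1.05e-06 s; RTT = 2.1e-06 s.
Cycle = t_tx + RTT = 0.000149159 s.
Throughput = L / cycle = 10000 / 0.000149159 = 67.0 Mbps.

67.0 Mbps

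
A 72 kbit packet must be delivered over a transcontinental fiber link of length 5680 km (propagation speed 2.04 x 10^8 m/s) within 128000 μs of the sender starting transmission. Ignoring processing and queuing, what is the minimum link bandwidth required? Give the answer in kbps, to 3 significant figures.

719 kbps

Propagation delay = 5680000 / 204000000 = 27843.1 μs.
Transmission budget = 128000 − 27843.1 = 100157 μs.
R ≥ L / t_tx = 72000 bits / 0.100157 s = 719 kbps.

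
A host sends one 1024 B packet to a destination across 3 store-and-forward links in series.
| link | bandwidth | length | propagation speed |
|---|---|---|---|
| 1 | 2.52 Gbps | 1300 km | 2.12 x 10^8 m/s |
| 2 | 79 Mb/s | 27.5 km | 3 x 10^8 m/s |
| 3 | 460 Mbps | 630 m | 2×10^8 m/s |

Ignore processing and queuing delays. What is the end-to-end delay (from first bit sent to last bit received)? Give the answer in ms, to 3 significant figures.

6.35 ms

L = 1024 × 8 = 8192 bits.
Transmission delays (L/R per hop): 0.00325079, 0.103696, 0.0178087 ms; sum = 0.124756 ms.
Propagation delays (d/s per hop): 6.13208, 0.0916667, 0.00315 ms; sum = 6.22689 ms.
End-to-end = 6.35 ms.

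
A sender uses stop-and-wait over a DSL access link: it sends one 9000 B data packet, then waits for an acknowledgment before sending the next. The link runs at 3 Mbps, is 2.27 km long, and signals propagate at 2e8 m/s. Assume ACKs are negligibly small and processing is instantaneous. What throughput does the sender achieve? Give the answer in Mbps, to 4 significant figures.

t_tx = L/R = 72000/3000000 = 0.024 s.
t_prop = 2270/200000000 = 1.135e-05 s; RTT = 2.27e-05 s.
Cycle = t_tx + RTT = 0.0240227 s.
Throughput = L / cycle = 72000 / 0.0240227 = 2.997 Mbps.

2.997 Mbps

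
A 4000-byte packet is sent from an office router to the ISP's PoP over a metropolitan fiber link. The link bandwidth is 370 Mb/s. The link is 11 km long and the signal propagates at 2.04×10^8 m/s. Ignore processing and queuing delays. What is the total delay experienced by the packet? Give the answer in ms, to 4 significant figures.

0.1404 ms

L = 4000 × 8 = 32000 bits.
Transmission delay = L/R = 32000 / 370000000 = 0.0864865 ms.
Propagation delay = d/s = 11000 m / 204000000 m/s = 0.0539216 ms.
Total = 0.1404 ms.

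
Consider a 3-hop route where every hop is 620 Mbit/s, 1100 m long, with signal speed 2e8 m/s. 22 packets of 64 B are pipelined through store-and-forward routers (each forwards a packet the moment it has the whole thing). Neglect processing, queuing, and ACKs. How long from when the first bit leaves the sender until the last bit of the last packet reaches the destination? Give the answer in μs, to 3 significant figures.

Per-hop transmission t_tx = L/R = 512/620000000 = 0.825806 μs.
Per-hop propagation t_prop = 1100/200000000 = 5.5 μs.
Pipeline fill: first packet needs 3·t_tx to clear all hops; remaining 21 packets each add one t_tx.
Total = (3+22-1)·t_tx + 3·t_prop = 24·0.825806 + 3·5.5 = 36.3 μs.

36.3 μs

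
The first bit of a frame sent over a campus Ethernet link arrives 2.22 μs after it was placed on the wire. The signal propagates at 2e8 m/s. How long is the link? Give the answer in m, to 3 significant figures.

d = s × t_prop = 200000000 × 2.22e-06 = 444 m.

444 m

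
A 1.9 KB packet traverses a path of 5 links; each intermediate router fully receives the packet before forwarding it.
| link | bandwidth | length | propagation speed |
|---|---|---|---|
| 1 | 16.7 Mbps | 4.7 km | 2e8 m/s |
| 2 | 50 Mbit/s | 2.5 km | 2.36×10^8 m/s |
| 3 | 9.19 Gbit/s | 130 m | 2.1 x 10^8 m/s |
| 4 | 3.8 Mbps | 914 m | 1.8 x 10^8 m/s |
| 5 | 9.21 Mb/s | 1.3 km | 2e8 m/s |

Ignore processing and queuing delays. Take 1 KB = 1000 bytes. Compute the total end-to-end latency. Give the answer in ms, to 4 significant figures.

L = 15200 bits.
Transmission delays (L/R per hop): 0.91018, 0.304, 0.00165397, 4, 1.65038 ms; sum = 6.86621 ms.
Propagation delays (d/s per hop): 0.0235, 0.0105932, 0.000619048, 0.00507778, 0.0065 ms; sum = 0.04629 ms.
End-to-end = 6.913 ms.

6.913 ms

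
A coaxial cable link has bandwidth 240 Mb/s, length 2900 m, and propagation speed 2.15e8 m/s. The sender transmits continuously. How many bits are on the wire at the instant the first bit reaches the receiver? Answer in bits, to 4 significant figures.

3237 bits

Propagation delay = 2900 / 215000000 = 1.34884e-05 s.
BDP = R × t_prop = 240000000 × 1.34884e-05 = 3237.21 bits.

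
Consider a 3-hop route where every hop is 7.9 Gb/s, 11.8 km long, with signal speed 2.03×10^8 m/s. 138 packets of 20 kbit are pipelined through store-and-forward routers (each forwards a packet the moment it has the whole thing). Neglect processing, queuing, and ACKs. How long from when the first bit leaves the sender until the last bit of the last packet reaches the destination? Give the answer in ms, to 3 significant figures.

Per-hop transmission t_tx = L/R = 20000/7900000000 = 0.00253165 ms.
Per-hop propagation t_prop = 11800/2.03e+08 = 0.0581281 ms.
Pipeline fill: first packet needs 3·t_tx to clear all hops; remaining 137 packets each add one t_tx.
Total = (3+138-1)·t_tx + 3·t_prop = 140·0.00253165 + 3·0.0581281 = 0.529 ms.

0.529 ms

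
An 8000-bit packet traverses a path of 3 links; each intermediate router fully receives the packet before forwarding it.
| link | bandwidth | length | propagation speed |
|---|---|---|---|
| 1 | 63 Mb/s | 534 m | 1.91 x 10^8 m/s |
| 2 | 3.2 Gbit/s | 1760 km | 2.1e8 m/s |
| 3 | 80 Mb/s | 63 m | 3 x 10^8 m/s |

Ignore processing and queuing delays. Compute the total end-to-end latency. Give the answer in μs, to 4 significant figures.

8613 μs

Transmission delays (L/R per hop): 126.984, 2.5, 100 μs; sum = 229.484 μs.
Propagation delays (d/s per hop): 2.79581, 8380.95, 0.21 μs; sum = 8383.96 μs.
End-to-end = 8613 μs.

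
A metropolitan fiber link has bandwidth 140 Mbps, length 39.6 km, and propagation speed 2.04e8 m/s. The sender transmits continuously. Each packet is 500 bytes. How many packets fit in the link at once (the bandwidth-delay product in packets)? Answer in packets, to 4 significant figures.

6.794 packets

Propagation delay = 39600 / 204000000 = 0.000194118 s.
BDP = R × t_prop = 140000000 × 0.000194118 = 27176.5 bits.
In packets of 4000 bits: 6.794 packets.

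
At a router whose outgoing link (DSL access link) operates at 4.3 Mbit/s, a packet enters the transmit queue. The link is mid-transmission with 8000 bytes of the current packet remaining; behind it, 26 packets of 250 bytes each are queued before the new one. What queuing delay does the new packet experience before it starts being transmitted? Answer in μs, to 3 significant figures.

Each queued packet: L/R = 2000/4300000 = 465.116 μs.
26 queued → 12093 μs.
Plus remaining 64000 bits of current packet: 14883.7 μs.
Queuing delay = 27000 μs.

27000 μs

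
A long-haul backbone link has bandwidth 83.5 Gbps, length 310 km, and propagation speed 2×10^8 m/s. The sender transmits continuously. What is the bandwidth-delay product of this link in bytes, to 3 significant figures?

Propagation delay = 310000 / 200000000 = 0.00155 s.
BDP = R × t_prop = 83500000000 × 0.00155 = 129425000 bits.
In bytes: 129425000/8 = 16200000 bytes.

16200000 bytes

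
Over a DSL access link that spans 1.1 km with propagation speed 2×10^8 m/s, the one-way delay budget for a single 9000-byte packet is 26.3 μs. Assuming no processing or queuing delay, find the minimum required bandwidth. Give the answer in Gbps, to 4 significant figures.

L = 72000 bits.
Propagation delay = 1100 / 200000000 = 5.5 μs.
Transmission budget = 26.3 − 5.5 = 20.8 μs.
R ≥ L / t_tx = 72000 bits / 2.08e-05 s = 3.462 Gbps.

3.462 Gbps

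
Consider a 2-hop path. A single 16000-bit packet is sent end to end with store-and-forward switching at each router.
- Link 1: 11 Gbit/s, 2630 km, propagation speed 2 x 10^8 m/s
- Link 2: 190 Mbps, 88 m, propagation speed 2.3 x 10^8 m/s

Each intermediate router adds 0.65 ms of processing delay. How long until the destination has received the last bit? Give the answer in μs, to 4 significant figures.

13890 μs

Transmission delays (L/R per hop): 1.45455, 84.2105 μs; sum = 85.6651 μs.
Propagation delays (d/s per hop): 13150, 0.382609 μs; sum = 13150.4 μs.
Processing at 1 router(s): 1 × 0.65 ms = 650 μs.
End-to-end = 13890 μs.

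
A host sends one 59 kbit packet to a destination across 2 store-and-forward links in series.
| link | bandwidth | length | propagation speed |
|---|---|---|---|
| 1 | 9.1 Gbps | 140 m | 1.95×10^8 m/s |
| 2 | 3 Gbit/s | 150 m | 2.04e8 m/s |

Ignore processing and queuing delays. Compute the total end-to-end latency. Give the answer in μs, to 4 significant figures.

27.60 μs

L = 59000 bits.
Transmission delays (L/R per hop): 6.48352, 19.6667 μs; sum = 26.1502 μs.
Propagation delays (d/s per hop): 0.717949, 0.735294 μs; sum = 1.45324 μs.
End-to-end = 27.60 μs.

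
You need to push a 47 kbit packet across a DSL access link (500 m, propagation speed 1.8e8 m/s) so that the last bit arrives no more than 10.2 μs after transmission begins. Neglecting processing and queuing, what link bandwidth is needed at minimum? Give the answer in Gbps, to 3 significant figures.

Propagation delay = 500 / 180000000 = 2.77778 μs.
Transmission budget = 10.2 − 2.77778 = 7.42222 μs.
R ≥ L / t_tx = 47000 bits / 7.42222e-06 s = 6.33 Gbps.

6.33 Gbps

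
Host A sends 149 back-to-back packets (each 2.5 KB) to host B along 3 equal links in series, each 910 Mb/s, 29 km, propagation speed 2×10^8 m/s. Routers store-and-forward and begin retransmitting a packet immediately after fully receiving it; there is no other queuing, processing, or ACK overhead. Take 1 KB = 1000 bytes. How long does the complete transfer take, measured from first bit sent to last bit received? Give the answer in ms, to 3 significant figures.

3.75 ms

Per-hop transmission t_tx = L/R = 20000/910000000 = 0.021978 ms.
Per-hop propagation t_prop = 29000/200000000 = 0.145 ms.
Pipeline fill: first packet needs 3·t_tx to clear all hops; remaining 148 packets each add one t_tx.
Total = (3+149-1)·t_tx + 3·t_prop = 151·0.021978 + 3·0.145 = 3.75 ms.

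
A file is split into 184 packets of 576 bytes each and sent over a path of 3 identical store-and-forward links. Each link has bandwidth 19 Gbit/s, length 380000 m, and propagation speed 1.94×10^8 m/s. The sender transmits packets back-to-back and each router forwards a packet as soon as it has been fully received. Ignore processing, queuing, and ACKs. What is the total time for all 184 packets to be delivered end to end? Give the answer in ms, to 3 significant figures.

Per-hop transmission t_tx = L/R = 4608/19000000000 = 0.000242526 ms.
Per-hop propagation t_prop = 380000/194000000 = 1.95876 ms.
Pipeline fill: first packet needs 3·t_tx to clear all hops; remaining 183 packets each add one t_tx.
Total = (3+184-1)·t_tx + 3·t_prop = 186·0.000242526 + 3·1.95876 = 5.92 ms.

5.92 ms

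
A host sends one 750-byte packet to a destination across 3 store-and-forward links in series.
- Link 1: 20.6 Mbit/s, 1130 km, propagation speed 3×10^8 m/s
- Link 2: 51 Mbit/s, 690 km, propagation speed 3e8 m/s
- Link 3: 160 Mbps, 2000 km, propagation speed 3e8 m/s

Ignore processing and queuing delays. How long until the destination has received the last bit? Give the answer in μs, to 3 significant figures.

L = 750 × 8 = 6000 bits.
Transmission delays (L/R per hop): 291.262, 117.647, 37.5 μs; sum = 446.409 μs.
Propagation delays (d/s per hop): 3766.67, 2300, 6666.67 μs; sum = 12733.3 μs.
End-to-end = 13200 μs.

13200 μs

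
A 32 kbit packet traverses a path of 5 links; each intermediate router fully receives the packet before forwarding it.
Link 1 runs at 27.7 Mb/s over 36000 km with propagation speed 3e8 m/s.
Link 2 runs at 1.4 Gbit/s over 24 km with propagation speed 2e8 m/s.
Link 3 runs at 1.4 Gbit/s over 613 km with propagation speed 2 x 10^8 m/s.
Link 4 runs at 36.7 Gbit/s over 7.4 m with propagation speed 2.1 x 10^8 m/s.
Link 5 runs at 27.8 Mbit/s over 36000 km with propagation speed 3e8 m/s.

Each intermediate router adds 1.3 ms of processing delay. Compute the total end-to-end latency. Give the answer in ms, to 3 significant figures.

L = 32000 bits.
Transmission delays (L/R per hop): 1.15523, 0.0228571, 0.0228571, 0.000871935, 1.15108 ms; sum = 2.3529 ms.
Propagation delays (d/s per hop): 120, 0.12, 3.065, 3.52381e-05, 120 ms; sum = 243.185 ms.
Processing at 4 router(s): 4 × 1.3 ms = 5.2 ms.
End-to-end = 251 ms.

251 ms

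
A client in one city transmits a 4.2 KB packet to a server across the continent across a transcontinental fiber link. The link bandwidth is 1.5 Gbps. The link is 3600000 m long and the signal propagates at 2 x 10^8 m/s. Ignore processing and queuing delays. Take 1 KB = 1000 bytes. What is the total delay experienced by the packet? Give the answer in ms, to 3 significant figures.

18.0 ms

L = 33600 bits.
Transmission delay = L/R = 33600 / 1500000000 = 0.0224 ms.
Propagation delay = d/s = 3600000 m / 200000000 m/s = 18 ms.
Total = 18.0 ms.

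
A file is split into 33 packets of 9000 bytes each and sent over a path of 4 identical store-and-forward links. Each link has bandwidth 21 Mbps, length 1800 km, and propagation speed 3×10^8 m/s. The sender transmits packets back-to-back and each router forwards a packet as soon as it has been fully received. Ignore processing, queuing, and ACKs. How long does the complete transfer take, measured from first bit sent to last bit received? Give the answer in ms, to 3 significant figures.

147 ms

Per-hop transmission t_tx = L/R = 72000/21000000 = 3.42857 ms.
Per-hop propagation t_prop = 1800000/300000000 = 6 ms.
Pipeline fill: first packet needs 4·t_tx to clear all hops; remaining 32 packets each add one t_tx.
Total = (4+33-1)·t_tx + 4·t_prop = 36·3.42857 + 4·6 = 147 ms.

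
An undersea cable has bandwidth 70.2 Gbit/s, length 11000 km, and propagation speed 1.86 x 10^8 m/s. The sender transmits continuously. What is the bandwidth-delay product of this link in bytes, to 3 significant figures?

Propagation delay = 11000000 / 186000000 = 0.0591398 s.
BDP = R × t_prop = 70200000000 × 0.0591398 = 4151610000 bits.
In bytes: 4151610000/8 = 519000000 bytes.

519000000 bytes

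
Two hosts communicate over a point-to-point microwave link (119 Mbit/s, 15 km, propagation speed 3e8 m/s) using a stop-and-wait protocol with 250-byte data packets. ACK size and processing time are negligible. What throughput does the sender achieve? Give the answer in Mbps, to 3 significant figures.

t_tx = L/R = 2000/119000000 = 1.68067e-05 s.
t_prop = 15000/300000000 = 5e-05 s; RTT = 0.0001 s.
Cycle = t_tx + RTT = 0.000116807 s.
Throughput = L / cycle = 2000 / 0.000116807 = 17.1 Mbps.

17.1 Mbps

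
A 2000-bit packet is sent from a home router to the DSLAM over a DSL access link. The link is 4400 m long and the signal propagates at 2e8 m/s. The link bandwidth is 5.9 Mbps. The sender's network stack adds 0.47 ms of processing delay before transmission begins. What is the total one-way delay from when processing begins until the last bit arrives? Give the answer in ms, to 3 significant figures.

0.831 ms

Transmission delay = L/R = 2000 / 5900000 = 0.338983 ms.
Propagation delay = d/s = 4400 m / 200000000 m/s = 0.022 ms.
Plus processing delay 0.47 ms = 0.47 ms.
Total = 0.831 ms.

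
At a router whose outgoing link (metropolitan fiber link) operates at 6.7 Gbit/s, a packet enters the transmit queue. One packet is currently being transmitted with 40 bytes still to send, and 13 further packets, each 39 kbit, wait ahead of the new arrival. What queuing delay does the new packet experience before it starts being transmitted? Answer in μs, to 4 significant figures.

Each queued packet: L/R = 39000/6700000000 = 5.8209 μs.
13 queued → 75.6716 μs.
Plus remaining 320 bits of current packet: 0.0477612 μs.
Queuing delay = 75.72 μs.

75.72 μs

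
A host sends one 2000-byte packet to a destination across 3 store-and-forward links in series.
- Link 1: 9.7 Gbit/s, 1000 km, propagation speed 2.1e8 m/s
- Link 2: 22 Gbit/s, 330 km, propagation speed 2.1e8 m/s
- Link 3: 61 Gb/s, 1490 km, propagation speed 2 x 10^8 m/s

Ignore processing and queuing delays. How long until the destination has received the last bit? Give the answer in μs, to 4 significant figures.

L = 2000 × 8 = 16000 bits.
Transmission delays (L/R per hop): 1.64948, 0.727273, 0.262295 μs; sum = 2.63905 μs.
Propagation delays (d/s per hop): 4761.9, 1571.43, 7450 μs; sum = 13783.3 μs.
End-to-end = 13790 μs.

13790 μs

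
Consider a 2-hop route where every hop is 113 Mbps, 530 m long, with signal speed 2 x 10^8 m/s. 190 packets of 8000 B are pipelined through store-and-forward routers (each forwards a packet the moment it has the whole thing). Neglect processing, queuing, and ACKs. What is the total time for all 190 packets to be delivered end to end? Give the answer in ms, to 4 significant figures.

Per-hop transmission t_tx = L/R = 64000/113000000 = 0.566372 ms.
Per-hop propagation t_prop = 530/200000000 = 0.00265 ms.
Pipeline fill: first packet needs 2·t_tx to clear all hops; remaining 189 packets each add one t_tx.
Total = (2+190-1)·t_tx + 2·t_prop = 191·0.566372 + 2·0.00265 = 108.2 ms.

108.2 ms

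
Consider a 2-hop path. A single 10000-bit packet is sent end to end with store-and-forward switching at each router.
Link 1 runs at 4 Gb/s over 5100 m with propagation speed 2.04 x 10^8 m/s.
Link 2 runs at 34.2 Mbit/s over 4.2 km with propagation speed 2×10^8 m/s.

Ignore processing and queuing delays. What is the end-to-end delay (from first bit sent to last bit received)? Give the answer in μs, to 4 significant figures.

340.9 μs

Transmission delays (L/R per hop): 2.5, 292.398 μs; sum = 294.898 μs.
Propagation delays (d/s per hop): 25, 21 μs; sum = 46 μs.
End-to-end = 340.9 μs.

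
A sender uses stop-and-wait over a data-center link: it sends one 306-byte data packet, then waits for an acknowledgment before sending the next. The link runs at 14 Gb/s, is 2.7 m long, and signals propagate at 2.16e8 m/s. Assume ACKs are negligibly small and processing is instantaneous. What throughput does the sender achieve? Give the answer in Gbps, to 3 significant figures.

t_tx = L/R = 2448/14000000000 = 1.74857e-07 s.
t_prop = 2.7/216000000 = 1.25e-08 s; RTT = 2.5e-08 s.
Cycle = t_tx + RTT = 1.99857e-07 s.
Throughput = L / cycle = 2448 / 1.99857e-07 = 12.2 Gbps.

12.2 Gbps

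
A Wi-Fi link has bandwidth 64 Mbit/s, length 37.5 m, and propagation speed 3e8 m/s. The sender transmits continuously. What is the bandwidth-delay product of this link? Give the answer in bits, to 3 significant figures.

Propagation delay = 37.5 / 300000000 = 1.25e-07 s.
BDP = R × t_prop = 64000000 × 1.25e-07 = 8 bits.

8.00 bits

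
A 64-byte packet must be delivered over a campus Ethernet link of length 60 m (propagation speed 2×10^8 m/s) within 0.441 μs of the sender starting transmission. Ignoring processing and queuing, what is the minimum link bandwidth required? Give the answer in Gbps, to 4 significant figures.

L = 512 bits.
Propagation delay = 60 / 200000000 = 0.3 μs.
Transmission budget = 0.441 − 0.3 = 0.141 μs.
R ≥ L / t_tx = 512 bits / 1.41e-07 s = 3.631 Gbps.

3.631 Gbps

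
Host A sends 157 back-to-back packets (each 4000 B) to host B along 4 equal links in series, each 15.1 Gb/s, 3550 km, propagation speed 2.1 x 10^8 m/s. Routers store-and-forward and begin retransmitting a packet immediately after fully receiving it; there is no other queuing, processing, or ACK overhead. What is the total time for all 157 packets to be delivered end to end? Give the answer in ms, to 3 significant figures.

Per-hop transmission t_tx = L/R = 32000/15100000000 = 0.00211921 ms.
Per-hop propagation t_prop = 3550000/210000000 = 16.9048 ms.
Pipeline fill: first packet needs 4·t_tx to clear all hops; remaining 156 packets each add one t_tx.
Total = (4+157-1)·t_tx + 4·t_prop = 160·0.00211921 + 4·16.9048 = 68.0 ms.

68.0 ms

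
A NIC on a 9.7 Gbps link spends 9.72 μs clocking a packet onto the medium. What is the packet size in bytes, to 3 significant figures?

11800 bytes

L = R × t_tx = 9700000000 b/s × 9.72e-06 s = 94284 bits.
In bytes: 94284 / 8 = 11800 bytes.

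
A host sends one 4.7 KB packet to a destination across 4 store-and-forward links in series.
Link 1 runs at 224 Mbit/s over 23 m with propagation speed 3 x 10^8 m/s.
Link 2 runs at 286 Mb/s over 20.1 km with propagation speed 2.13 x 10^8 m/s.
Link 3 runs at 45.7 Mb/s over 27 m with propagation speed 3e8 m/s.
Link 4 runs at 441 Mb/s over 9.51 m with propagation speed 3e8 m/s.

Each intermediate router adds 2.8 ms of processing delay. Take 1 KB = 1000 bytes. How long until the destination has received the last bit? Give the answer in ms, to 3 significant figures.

9.70 ms

L = 37600 bits.
Transmission delays (L/R per hop): 0.167857, 0.131469, 0.822757, 0.0852608 ms; sum = 1.20734 ms.
Propagation delays (d/s per hop): 7.66667e-05, 0.0943662, 9e-05, 3.17e-05 ms; sum = 0.0945646 ms.
Processing at 3 router(s): 3 × 2.8 ms = 8.4 ms.
End-to-end = 9.70 ms.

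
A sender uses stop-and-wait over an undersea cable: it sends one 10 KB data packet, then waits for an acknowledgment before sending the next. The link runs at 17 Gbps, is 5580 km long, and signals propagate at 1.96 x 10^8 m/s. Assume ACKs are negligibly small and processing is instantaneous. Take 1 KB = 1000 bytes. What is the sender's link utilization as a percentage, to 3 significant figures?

t_tx = L/R = 80000/17000000000 = 4.70588e-06 s.
t_prop = 5580000/196000000 = 0.0284694 s; RTT = 0.0569388 s.
Cycle = t_tx + RTT = 0.0569435 s.
Utilization = t_tx / cycle = 4.70588e-06/0.0569435 = 0.00826 %.

0.00826 %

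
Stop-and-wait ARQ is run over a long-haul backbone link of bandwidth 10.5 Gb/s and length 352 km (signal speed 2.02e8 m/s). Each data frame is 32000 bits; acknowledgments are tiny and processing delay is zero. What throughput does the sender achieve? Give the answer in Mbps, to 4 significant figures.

9.174 Mbps

t_tx = L/R = 32000/10500000000 = 3.04762e-06 s.
t_prop = 352000/202000000 = 0.00174257 s; RTT = 0.00348515 s.
Cycle = t_tx + RTT = 0.0034882 s.
Throughput = L / cycle = 32000 / 0.0034882 = 9.174 Mbps.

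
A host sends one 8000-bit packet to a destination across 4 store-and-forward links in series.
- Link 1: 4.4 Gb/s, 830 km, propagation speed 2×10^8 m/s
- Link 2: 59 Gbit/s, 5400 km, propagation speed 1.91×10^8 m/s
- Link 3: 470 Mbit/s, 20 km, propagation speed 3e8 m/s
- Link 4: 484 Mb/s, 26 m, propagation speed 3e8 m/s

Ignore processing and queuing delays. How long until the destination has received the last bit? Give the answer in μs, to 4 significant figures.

Transmission delays (L/R per hop): 1.81818, 0.135593, 17.0213, 16.5289 μs; sum = 35.504 μs.
Propagation delays (d/s per hop): 4150, 28272.3, 66.6667, 0.0866667 μs; sum = 32489 μs.
End-to-end = 32520 μs.

32520 μs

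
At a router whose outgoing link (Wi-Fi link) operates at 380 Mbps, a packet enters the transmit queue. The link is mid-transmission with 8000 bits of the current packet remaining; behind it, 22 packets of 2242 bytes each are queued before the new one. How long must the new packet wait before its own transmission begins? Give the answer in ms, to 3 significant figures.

1.06 ms

Each queued packet: L/R = 17936/380000000 = 0.0472 ms.
22 queued → 1.0384 ms.
Plus remaining 8000 bits of current packet: 0.0210526 ms.
Queuing delay = 1.06 ms.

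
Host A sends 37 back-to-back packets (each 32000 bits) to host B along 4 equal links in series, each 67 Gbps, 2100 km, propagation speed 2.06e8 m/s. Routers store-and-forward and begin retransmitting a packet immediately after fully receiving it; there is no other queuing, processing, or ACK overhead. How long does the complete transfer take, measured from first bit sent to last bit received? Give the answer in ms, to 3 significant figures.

Per-hop transmission t_tx = L/R = 32000/67000000000 = 0.000477612 ms.
Per-hop propagation t_prop = 2100000/206000000 = 10.1942 ms.
Pipeline fill: first packet needs 4·t_tx to clear all hops; remaining 36 packets each add one t_tx.
Total = (4+37-1)·t_tx + 4·t_prop = 40·0.000477612 + 4·10.1942 = 40.8 ms.

40.8 ms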